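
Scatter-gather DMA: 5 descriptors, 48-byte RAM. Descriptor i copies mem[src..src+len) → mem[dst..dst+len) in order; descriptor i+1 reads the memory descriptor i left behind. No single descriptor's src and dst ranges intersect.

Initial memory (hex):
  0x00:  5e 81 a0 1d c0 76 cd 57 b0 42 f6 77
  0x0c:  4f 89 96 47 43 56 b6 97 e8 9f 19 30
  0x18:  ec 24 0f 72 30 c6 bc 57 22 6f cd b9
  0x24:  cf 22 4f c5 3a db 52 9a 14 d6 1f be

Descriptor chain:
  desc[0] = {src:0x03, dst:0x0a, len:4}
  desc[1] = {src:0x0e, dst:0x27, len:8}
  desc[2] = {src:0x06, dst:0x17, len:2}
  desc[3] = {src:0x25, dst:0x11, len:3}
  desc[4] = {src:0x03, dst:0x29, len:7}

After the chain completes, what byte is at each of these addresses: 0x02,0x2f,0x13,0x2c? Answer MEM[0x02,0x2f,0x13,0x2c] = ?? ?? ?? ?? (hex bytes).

MEM[0x02,0x2f,0x13,0x2c] = a0 42 96 cd

#0 dst[0x0a+4] := {0x1d,0xc0,0x76,0xcd}
#1 dst[0x27+8] := {0x96,0x47,0x43,0x56,0xb6,0x97,0xe8,0x9f}
#2 dst[0x17+2] := {0xcd,0x57}
#3 dst[0x11+3] := {0x22,0x4f,0x96}
#4 dst[0x29+7] := {0x1d,0xc0,0x76,0xcd,0x57,0xb0,0x42}
query mem[0x02]=0xa0, mem[0x2f]=0x42, mem[0x13]=0x96, mem[0x2c]=0xcd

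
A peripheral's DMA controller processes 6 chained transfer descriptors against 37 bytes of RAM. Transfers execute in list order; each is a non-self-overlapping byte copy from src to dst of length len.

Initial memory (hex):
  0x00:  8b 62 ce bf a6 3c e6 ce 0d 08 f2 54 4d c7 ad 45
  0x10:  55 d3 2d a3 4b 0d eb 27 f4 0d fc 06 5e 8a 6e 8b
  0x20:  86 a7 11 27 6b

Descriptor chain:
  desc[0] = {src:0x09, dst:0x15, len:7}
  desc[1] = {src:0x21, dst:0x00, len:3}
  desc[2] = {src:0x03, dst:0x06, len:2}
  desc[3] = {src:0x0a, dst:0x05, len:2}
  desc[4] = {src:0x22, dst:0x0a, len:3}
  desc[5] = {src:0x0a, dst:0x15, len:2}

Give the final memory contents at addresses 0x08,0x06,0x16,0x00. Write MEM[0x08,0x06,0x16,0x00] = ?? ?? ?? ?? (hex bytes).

#0 dst[0x15+7] := {0x08,0xf2,0x54,0x4d,0xc7,0xad,0x45}
#1 dst[0x00+3] := {0xa7,0x11,0x27}
#2 dst[0x06+2] := {0xbf,0xa6}
#3 dst[0x05+2] := {0xf2,0x54}
#4 dst[0x0a+3] := {0x11,0x27,0x6b}
#5 dst[0x15+2] := {0x11,0x27}
query mem[0x08]=0x0d, mem[0x06]=0x54, mem[0x16]=0x27, mem[0x00]=0xa7

MEM[0x08,0x06,0x16,0x00] = 0d 54 27 a7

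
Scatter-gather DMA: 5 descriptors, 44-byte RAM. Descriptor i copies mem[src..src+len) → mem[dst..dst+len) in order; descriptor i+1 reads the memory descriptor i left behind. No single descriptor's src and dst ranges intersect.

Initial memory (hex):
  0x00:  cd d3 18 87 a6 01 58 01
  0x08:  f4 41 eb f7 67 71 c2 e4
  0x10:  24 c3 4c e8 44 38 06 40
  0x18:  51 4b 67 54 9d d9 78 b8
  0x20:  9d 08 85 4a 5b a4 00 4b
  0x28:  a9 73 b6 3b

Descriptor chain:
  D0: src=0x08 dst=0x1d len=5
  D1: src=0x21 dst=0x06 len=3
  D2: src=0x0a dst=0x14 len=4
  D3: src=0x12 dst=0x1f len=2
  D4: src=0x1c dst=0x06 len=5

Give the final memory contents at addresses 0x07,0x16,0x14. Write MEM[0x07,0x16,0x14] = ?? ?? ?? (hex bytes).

[0] 0x08->0x1d len=5 : f4 41 eb f7 67
[1] 0x21->0x06 len=3 : 67 85 4a
[2] 0x0a->0x14 len=4 : eb f7 67 71
[3] 0x12->0x1f len=2 : 4c e8
[4] 0x1c->0x06 len=5 : 9d f4 41 4c e8
query mem[0x07]=0xf4, mem[0x16]=0x67, mem[0x14]=0xeb

MEM[0x07,0x16,0x14] = f4 67 eb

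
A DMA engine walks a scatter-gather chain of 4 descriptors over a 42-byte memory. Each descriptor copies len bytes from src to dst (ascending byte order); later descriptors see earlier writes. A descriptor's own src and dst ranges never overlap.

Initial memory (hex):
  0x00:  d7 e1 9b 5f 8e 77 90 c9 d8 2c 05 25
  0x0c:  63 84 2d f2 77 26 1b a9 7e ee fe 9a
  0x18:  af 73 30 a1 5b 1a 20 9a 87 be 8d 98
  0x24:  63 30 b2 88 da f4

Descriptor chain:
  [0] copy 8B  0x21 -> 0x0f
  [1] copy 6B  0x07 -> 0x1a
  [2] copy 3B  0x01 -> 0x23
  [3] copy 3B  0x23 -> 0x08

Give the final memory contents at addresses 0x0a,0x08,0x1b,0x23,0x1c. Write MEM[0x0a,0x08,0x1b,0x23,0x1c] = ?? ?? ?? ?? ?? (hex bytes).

MEM[0x0a,0x08,0x1b,0x23,0x1c] = 5f e1 d8 e1 2c

[0] 0x21->0x0f len=8 : be 8d 98 63 30 b2 88 da
[1] 0x07->0x1a len=6 : c9 d8 2c 05 25 63
[2] 0x01->0x23 len=3 : e1 9b 5f
[3] 0x23->0x08 len=3 : e1 9b 5f
query mem[0x0a]=0x5f, mem[0x08]=0xe1, mem[0x1b]=0xd8, mem[0x23]=0xe1, mem[0x1c]=0x2c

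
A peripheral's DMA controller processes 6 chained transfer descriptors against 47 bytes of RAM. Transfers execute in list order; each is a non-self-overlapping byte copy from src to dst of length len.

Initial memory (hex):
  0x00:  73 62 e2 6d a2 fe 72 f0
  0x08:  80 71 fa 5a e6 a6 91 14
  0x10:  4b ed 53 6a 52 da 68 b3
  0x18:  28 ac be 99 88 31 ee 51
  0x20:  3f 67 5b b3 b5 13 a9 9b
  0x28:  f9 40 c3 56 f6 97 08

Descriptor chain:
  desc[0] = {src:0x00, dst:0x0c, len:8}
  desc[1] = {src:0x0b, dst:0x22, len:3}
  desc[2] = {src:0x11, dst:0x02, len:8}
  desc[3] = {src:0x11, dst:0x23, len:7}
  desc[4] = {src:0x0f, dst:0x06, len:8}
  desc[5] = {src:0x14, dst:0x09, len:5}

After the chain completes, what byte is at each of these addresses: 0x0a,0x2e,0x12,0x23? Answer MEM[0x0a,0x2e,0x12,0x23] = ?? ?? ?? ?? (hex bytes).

MEM[0x0a,0x2e,0x12,0x23] = da 08 72 fe

  after D0: wrote 8B at 0x0c = 7362e26da2fe72f0
  after D1: wrote 3B at 0x22 = 5a7362
  after D2: wrote 8B at 0x02 = fe72f052da68b328
  after D3: wrote 7B at 0x23 = fe72f052da68b3
  after D4: wrote 8B at 0x06 = 6da2fe72f052da68
  after D5: wrote 5B at 0x09 = 52da68b328
query mem[0x0a]=0xda, mem[0x2e]=0x08, mem[0x12]=0x72, mem[0x23]=0xfe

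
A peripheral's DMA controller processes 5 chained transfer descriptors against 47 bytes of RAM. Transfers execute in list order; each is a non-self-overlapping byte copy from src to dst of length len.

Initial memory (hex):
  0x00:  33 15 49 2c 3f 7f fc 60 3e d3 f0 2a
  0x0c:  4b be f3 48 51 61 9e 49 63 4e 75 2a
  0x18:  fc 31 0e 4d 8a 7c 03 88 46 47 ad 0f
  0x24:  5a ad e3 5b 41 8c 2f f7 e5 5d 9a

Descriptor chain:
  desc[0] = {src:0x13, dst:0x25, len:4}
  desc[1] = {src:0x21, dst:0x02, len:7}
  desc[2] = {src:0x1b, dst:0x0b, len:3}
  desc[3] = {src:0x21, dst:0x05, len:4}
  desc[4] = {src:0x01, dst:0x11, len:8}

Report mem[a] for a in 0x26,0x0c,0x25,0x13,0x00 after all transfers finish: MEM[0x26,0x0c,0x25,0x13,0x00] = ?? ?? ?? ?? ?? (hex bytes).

MEM[0x26,0x0c,0x25,0x13,0x00] = 63 8a 49 ad 33

[0] 0x13->0x25 len=4 : 49 63 4e 75
[1] 0x21->0x02 len=7 : 47 ad 0f 5a 49 63 4e
[2] 0x1b->0x0b len=3 : 4d 8a 7c
[3] 0x21->0x05 len=4 : 47 ad 0f 5a
[4] 0x01->0x11 len=8 : 15 47 ad 0f 47 ad 0f 5a
query mem[0x26]=0x63, mem[0x0c]=0x8a, mem[0x25]=0x49, mem[0x13]=0xad, mem[0x00]=0x33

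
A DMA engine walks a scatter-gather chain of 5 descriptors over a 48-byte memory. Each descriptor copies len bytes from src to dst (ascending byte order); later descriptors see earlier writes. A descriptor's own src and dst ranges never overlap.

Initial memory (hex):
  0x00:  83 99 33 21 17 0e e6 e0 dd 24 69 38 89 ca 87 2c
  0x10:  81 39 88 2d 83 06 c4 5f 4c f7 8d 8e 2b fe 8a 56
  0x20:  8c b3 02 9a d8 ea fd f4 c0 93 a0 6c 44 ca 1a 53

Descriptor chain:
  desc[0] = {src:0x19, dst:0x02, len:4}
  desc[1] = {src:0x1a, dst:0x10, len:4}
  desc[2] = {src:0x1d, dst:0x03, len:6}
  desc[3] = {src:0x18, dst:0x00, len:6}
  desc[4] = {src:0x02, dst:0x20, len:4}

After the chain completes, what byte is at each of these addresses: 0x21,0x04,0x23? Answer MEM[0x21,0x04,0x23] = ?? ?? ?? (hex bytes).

MEM[0x21,0x04,0x23] = 8e 2b fe

D0: mem[0x02..0x05] <- [f7 8d 8e 2b]
D1: mem[0x10..0x13] <- [8d 8e 2b fe]
D2: mem[0x03..0x08] <- [fe 8a 56 8c b3 02]
D3: mem[0x00..0x05] <- [4c f7 8d 8e 2b fe]
D4: mem[0x20..0x23] <- [8d 8e 2b fe]
query mem[0x21]=0x8e, mem[0x04]=0x2b, mem[0x23]=0xfe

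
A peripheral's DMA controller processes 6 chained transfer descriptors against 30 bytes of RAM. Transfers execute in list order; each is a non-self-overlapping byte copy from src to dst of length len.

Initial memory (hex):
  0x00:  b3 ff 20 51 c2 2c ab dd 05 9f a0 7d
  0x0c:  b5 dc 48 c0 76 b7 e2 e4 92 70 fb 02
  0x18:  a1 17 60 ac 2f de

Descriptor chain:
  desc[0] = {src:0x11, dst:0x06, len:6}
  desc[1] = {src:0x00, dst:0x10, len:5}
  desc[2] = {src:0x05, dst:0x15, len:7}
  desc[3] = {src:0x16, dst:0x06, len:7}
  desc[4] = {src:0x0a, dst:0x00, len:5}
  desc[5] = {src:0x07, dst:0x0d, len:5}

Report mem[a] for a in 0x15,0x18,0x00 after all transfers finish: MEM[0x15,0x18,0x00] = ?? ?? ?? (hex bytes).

MEM[0x15,0x18,0x00] = 2c e4 70

  after D0: wrote 6B at 0x06 = b7e2e49270fb
  after D1: wrote 5B at 0x10 = b3ff2051c2
  after D2: wrote 7B at 0x15 = 2cb7e2e49270fb
  after D3: wrote 7B at 0x06 = b7e2e49270fb2f
  after D4: wrote 5B at 0x00 = 70fb2fdc48
  after D5: wrote 5B at 0x0d = e2e49270fb
query mem[0x15]=0x2c, mem[0x18]=0xe4, mem[0x00]=0x70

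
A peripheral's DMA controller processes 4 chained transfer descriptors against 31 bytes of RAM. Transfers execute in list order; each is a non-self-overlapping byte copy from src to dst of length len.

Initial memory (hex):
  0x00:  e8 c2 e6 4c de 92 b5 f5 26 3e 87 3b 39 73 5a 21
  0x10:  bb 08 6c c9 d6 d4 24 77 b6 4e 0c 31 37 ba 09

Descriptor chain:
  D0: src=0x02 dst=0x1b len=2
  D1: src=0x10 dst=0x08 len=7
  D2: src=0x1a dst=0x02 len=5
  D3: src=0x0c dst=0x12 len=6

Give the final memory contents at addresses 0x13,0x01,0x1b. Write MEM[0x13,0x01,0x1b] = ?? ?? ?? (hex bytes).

MEM[0x13,0x01,0x1b] = d4 c2 e6

D0: mem[0x1b..0x1c] <- [e6 4c]
D1: mem[0x08..0x0e] <- [bb 08 6c c9 d6 d4 24]
D2: mem[0x02..0x06] <- [0c e6 4c ba 09]
D3: mem[0x12..0x17] <- [d6 d4 24 21 bb 08]
query mem[0x13]=0xd4, mem[0x01]=0xc2, mem[0x1b]=0xe6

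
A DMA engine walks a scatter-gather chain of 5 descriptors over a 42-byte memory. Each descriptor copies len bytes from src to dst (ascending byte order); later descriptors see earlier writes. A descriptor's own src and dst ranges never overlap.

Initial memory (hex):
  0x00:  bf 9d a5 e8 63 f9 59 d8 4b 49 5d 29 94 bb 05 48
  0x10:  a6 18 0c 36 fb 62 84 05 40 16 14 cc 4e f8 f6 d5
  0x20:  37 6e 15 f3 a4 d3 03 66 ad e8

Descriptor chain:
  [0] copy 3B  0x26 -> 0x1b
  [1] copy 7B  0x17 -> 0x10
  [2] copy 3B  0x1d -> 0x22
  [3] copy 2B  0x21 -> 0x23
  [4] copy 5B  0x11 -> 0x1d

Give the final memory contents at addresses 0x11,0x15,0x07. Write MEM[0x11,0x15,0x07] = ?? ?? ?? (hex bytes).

  after D0: wrote 3B at 0x1b = 0366ad
  after D1: wrote 7B at 0x10 = 054016140366ad
  after D2: wrote 3B at 0x22 = adf6d5
  after D3: wrote 2B at 0x23 = 6ead
  after D4: wrote 5B at 0x1d = 4016140366
query mem[0x11]=0x40, mem[0x15]=0x66, mem[0x07]=0xd8

MEM[0x11,0x15,0x07] = 40 66 d8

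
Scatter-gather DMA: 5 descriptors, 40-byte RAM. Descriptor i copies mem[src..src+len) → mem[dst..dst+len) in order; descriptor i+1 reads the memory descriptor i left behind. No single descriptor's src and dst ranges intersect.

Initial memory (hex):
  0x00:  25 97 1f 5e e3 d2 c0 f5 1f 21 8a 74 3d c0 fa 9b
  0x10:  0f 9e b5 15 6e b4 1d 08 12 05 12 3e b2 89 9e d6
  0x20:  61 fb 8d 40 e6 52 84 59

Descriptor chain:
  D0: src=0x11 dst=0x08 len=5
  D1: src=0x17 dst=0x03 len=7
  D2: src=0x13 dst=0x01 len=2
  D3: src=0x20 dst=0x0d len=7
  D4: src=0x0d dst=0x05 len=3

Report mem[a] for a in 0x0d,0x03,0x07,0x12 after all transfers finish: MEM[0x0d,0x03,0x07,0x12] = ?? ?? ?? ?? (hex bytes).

D0: mem[0x08..0x0c] <- [9e b5 15 6e b4]
D1: mem[0x03..0x09] <- [08 12 05 12 3e b2 89]
D2: mem[0x01..0x02] <- [15 6e]
D3: mem[0x0d..0x13] <- [61 fb 8d 40 e6 52 84]
D4: mem[0x05..0x07] <- [61 fb 8d]
query mem[0x0d]=0x61, mem[0x03]=0x08, mem[0x07]=0x8d, mem[0x12]=0x52

MEM[0x0d,0x03,0x07,0x12] = 61 08 8d 52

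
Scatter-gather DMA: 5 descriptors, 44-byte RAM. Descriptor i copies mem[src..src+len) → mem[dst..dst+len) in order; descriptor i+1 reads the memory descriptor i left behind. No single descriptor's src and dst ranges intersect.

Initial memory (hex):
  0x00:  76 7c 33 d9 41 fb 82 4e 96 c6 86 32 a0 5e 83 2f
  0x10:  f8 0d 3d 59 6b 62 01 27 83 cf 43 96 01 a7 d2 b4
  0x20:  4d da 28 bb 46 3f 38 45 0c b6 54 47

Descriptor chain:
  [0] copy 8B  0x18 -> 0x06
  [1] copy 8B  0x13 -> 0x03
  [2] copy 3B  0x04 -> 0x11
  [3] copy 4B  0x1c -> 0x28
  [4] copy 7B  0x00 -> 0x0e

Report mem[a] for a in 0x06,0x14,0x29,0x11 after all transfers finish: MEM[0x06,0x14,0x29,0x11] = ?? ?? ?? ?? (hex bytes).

MEM[0x06,0x14,0x29,0x11] = 01 01 a7 59

D0: mem[0x06..0x0d] <- [83 cf 43 96 01 a7 d2 b4]
D1: mem[0x03..0x0a] <- [59 6b 62 01 27 83 cf 43]
D2: mem[0x11..0x13] <- [6b 62 01]
D3: mem[0x28..0x2b] <- [01 a7 d2 b4]
D4: mem[0x0e..0x14] <- [76 7c 33 59 6b 62 01]
query mem[0x06]=0x01, mem[0x14]=0x01, mem[0x29]=0xa7, mem[0x11]=0x59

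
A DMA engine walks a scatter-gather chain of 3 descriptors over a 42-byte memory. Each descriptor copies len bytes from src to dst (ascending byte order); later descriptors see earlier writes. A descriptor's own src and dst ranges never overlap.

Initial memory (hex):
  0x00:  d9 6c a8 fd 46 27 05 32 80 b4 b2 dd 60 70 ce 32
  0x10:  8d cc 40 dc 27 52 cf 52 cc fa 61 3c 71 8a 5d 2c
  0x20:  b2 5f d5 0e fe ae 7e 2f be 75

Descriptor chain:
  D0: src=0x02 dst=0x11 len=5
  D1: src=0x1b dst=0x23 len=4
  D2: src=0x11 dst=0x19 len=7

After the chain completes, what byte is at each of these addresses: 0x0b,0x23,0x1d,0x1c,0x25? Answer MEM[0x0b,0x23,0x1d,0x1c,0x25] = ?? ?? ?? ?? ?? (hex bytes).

#0 dst[0x11+5] := {0xa8,0xfd,0x46,0x27,0x05}
#1 dst[0x23+4] := {0x3c,0x71,0x8a,0x5d}
#2 dst[0x19+7] := {0xa8,0xfd,0x46,0x27,0x05,0xcf,0x52}
query mem[0x0b]=0xdd, mem[0x23]=0x3c, mem[0x1d]=0x05, mem[0x1c]=0x27, mem[0x25]=0x8a

MEM[0x0b,0x23,0x1d,0x1c,0x25] = dd 3c 05 27 8a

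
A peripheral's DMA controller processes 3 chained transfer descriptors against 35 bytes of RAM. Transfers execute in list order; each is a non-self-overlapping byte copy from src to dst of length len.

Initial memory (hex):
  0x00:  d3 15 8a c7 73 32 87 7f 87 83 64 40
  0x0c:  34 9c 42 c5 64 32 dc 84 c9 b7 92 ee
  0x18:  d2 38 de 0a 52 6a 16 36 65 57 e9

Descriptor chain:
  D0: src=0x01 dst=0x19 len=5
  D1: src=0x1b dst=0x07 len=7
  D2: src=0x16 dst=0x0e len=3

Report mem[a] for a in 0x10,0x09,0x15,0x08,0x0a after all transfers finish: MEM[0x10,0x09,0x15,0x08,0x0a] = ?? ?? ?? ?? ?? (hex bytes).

MEM[0x10,0x09,0x15,0x08,0x0a] = d2 32 b7 73 16

#0 dst[0x19+5] := {0x15,0x8a,0xc7,0x73,0x32}
#1 dst[0x07+7] := {0xc7,0x73,0x32,0x16,0x36,0x65,0x57}
#2 dst[0x0e+3] := {0x92,0xee,0xd2}
query mem[0x10]=0xd2, mem[0x09]=0x32, mem[0x15]=0xb7, mem[0x08]=0x73, mem[0x0a]=0x16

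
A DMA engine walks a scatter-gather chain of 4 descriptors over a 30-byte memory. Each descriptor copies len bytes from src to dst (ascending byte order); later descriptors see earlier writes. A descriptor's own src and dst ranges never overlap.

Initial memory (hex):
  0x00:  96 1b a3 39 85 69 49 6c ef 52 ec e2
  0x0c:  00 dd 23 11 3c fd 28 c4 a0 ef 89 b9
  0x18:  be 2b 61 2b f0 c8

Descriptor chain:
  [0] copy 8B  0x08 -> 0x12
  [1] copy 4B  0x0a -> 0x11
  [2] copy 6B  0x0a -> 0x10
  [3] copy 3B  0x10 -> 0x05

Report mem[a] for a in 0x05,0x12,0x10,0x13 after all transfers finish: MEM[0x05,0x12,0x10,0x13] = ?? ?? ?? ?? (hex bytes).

MEM[0x05,0x12,0x10,0x13] = ec 00 ec dd

#0 dst[0x12+8] := {0xef,0x52,0xec,0xe2,0x00,0xdd,0x23,0x11}
#1 dst[0x11+4] := {0xec,0xe2,0x00,0xdd}
#2 dst[0x10+6] := {0xec,0xe2,0x00,0xdd,0x23,0x11}
#3 dst[0x05+3] := {0xec,0xe2,0x00}
query mem[0x05]=0xec, mem[0x12]=0x00, mem[0x10]=0xec, mem[0x13]=0xdd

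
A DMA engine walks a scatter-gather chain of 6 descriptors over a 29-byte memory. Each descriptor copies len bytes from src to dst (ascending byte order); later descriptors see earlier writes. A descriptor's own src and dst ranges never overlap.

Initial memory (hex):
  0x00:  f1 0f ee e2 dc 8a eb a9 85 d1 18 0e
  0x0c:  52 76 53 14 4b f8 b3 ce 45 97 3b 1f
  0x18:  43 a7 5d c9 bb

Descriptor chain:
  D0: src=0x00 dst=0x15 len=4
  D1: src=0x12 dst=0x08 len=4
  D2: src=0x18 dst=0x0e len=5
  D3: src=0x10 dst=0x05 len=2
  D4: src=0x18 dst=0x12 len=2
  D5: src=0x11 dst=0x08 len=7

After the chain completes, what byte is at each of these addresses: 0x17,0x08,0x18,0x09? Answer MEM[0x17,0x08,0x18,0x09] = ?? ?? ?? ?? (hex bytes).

MEM[0x17,0x08,0x18,0x09] = ee c9 e2 e2

  after D0: wrote 4B at 0x15 = f10feee2
  after D1: wrote 4B at 0x08 = b3ce45f1
  after D2: wrote 5B at 0x0e = e2a75dc9bb
  after D3: wrote 2B at 0x05 = 5dc9
  after D4: wrote 2B at 0x12 = e2a7
  after D5: wrote 7B at 0x08 = c9e2a745f10fee
query mem[0x17]=0xee, mem[0x08]=0xc9, mem[0x18]=0xe2, mem[0x09]=0xe2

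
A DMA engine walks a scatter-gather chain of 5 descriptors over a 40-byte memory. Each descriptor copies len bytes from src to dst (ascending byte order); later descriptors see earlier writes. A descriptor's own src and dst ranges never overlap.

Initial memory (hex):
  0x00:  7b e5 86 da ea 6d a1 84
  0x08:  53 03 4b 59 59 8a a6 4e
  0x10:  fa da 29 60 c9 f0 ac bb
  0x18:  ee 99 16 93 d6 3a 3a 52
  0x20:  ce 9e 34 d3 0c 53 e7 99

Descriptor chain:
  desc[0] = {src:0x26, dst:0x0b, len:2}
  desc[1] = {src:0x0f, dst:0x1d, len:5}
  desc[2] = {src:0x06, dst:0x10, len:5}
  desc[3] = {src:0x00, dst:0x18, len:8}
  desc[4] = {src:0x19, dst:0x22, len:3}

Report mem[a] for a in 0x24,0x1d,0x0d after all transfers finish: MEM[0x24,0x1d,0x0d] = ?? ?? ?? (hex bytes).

  after D0: wrote 2B at 0x0b = e799
  after D1: wrote 5B at 0x1d = 4efada2960
  after D2: wrote 5B at 0x10 = a18453034b
  after D3: wrote 8B at 0x18 = 7be586daea6da184
  after D4: wrote 3B at 0x22 = e586da
query mem[0x24]=0xda, mem[0x1d]=0x6d, mem[0x0d]=0x8a

MEM[0x24,0x1d,0x0d] = da 6d 8a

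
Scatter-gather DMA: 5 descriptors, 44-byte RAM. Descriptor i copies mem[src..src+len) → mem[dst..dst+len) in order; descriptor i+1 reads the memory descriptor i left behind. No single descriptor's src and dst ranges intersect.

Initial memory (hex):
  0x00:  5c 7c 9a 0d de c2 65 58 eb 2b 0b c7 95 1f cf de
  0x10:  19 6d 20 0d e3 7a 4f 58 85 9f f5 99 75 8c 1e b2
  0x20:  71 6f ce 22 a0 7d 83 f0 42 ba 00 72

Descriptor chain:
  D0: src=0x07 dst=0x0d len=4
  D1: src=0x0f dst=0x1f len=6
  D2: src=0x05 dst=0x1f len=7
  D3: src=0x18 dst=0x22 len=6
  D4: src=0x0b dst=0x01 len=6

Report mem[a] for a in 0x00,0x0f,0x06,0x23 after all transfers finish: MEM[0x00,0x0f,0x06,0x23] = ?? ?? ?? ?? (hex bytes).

D0: mem[0x0d..0x10] <- [58 eb 2b 0b]
D1: mem[0x1f..0x24] <- [2b 0b 6d 20 0d e3]
D2: mem[0x1f..0x25] <- [c2 65 58 eb 2b 0b c7]
D3: mem[0x22..0x27] <- [85 9f f5 99 75 8c]
D4: mem[0x01..0x06] <- [c7 95 58 eb 2b 0b]
query mem[0x00]=0x5c, mem[0x0f]=0x2b, mem[0x06]=0x0b, mem[0x23]=0x9f

MEM[0x00,0x0f,0x06,0x23] = 5c 2b 0b 9f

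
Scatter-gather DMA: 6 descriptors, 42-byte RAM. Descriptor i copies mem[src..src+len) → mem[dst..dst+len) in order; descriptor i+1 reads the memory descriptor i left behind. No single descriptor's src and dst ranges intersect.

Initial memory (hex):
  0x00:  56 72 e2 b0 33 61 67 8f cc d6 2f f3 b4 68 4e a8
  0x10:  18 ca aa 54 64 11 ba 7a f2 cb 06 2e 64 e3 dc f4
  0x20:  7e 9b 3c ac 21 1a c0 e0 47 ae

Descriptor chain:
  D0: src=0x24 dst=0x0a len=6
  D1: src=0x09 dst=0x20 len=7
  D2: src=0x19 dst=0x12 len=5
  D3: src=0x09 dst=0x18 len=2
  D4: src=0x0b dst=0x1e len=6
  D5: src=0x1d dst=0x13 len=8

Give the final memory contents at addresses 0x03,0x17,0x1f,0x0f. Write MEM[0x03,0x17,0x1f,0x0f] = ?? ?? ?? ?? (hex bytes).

D0: mem[0x0a..0x0f] <- [21 1a c0 e0 47 ae]
D1: mem[0x20..0x26] <- [d6 21 1a c0 e0 47 ae]
D2: mem[0x12..0x16] <- [cb 06 2e 64 e3]
D3: mem[0x18..0x19] <- [d6 21]
D4: mem[0x1e..0x23] <- [1a c0 e0 47 ae 18]
D5: mem[0x13..0x1a] <- [e3 1a c0 e0 47 ae 18 e0]
query mem[0x03]=0xb0, mem[0x17]=0x47, mem[0x1f]=0xc0, mem[0x0f]=0xae

MEM[0x03,0x17,0x1f,0x0f] = b0 47 c0 ae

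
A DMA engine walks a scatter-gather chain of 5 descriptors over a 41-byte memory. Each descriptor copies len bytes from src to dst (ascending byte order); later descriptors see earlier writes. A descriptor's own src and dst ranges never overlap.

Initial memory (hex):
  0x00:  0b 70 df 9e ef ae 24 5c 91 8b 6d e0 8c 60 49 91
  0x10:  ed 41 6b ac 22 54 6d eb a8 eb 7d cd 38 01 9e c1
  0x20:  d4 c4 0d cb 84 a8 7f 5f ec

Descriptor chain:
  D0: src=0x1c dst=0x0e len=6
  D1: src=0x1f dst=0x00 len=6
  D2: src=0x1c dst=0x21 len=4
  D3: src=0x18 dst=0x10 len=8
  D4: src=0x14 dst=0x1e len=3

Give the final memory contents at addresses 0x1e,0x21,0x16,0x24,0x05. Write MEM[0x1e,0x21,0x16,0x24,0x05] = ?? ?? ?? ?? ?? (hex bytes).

[0] 0x1c->0x0e len=6 : 38 01 9e c1 d4 c4
[1] 0x1f->0x00 len=6 : c1 d4 c4 0d cb 84
[2] 0x1c->0x21 len=4 : 38 01 9e c1
[3] 0x18->0x10 len=8 : a8 eb 7d cd 38 01 9e c1
[4] 0x14->0x1e len=3 : 38 01 9e
query mem[0x1e]=0x38, mem[0x21]=0x38, mem[0x16]=0x9e, mem[0x24]=0xc1, mem[0x05]=0x84

MEM[0x1e,0x21,0x16,0x24,0x05] = 38 38 9e c1 84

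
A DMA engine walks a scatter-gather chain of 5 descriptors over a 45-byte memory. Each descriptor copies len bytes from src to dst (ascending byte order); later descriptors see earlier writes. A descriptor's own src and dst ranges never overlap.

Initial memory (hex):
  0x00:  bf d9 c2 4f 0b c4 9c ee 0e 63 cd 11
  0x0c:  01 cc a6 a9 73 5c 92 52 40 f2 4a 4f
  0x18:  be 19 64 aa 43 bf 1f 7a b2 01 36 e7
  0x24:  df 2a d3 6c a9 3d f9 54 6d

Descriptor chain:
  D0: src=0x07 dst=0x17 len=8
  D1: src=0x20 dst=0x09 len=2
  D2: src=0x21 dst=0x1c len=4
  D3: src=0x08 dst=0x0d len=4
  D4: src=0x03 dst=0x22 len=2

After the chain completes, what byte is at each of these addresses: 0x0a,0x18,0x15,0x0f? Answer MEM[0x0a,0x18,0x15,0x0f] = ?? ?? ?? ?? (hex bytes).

MEM[0x0a,0x18,0x15,0x0f] = 01 0e f2 01

  after D0: wrote 8B at 0x17 = ee0e63cd1101cca6
  after D1: wrote 2B at 0x09 = b201
  after D2: wrote 4B at 0x1c = 0136e7df
  after D3: wrote 4B at 0x0d = 0eb20111
  after D4: wrote 2B at 0x22 = 4f0b
query mem[0x0a]=0x01, mem[0x18]=0x0e, mem[0x15]=0xf2, mem[0x0f]=0x01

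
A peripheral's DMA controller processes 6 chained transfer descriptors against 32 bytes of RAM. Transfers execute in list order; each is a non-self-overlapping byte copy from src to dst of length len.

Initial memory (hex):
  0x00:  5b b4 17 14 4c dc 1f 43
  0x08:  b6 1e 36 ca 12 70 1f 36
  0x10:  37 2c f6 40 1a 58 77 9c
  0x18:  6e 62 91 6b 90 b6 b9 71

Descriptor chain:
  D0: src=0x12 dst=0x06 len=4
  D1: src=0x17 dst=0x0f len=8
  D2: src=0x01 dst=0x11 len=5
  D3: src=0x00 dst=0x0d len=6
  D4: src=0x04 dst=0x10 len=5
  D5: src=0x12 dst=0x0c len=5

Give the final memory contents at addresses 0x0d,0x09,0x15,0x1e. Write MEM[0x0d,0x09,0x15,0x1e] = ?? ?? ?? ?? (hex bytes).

MEM[0x0d,0x09,0x15,0x1e] = 40 58 dc b9

#0 dst[0x06+4] := {0xf6,0x40,0x1a,0x58}
#1 dst[0x0f+8] := {0x9c,0x6e,0x62,0x91,0x6b,0x90,0xb6,0xb9}
#2 dst[0x11+5] := {0xb4,0x17,0x14,0x4c,0xdc}
#3 dst[0x0d+6] := {0x5b,0xb4,0x17,0x14,0x4c,0xdc}
#4 dst[0x10+5] := {0x4c,0xdc,0xf6,0x40,0x1a}
#5 dst[0x0c+5] := {0xf6,0x40,0x1a,0xdc,0xb9}
query mem[0x0d]=0x40, mem[0x09]=0x58, mem[0x15]=0xdc, mem[0x1e]=0xb9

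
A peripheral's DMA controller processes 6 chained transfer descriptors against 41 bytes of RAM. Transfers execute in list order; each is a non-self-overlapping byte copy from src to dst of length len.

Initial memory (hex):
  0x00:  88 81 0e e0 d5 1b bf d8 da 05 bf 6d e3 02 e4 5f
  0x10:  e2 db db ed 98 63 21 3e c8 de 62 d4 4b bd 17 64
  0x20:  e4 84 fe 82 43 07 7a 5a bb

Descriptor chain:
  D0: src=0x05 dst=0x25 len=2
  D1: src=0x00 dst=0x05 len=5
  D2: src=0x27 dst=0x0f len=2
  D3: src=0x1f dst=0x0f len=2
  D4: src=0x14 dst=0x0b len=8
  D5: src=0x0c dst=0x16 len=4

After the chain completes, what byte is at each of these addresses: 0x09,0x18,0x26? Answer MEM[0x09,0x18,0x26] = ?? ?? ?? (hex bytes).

MEM[0x09,0x18,0x26] = d5 3e bf

  after D0: wrote 2B at 0x25 = 1bbf
  after D1: wrote 5B at 0x05 = 88810ee0d5
  after D2: wrote 2B at 0x0f = 5abb
  after D3: wrote 2B at 0x0f = 64e4
  after D4: wrote 8B at 0x0b = 9863213ec8de62d4
  after D5: wrote 4B at 0x16 = 63213ec8
query mem[0x09]=0xd5, mem[0x18]=0x3e, mem[0x26]=0xbf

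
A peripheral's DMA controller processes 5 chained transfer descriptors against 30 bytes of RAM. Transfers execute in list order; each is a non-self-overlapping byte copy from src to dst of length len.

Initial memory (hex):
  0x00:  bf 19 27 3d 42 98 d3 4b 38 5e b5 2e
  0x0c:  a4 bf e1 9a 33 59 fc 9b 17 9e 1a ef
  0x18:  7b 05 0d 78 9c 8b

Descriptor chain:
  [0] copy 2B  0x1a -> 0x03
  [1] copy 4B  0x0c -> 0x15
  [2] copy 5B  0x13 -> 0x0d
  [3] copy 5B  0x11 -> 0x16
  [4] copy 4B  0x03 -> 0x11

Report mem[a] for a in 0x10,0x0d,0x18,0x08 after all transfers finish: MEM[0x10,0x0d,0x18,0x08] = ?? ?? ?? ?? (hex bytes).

MEM[0x10,0x0d,0x18,0x08] = bf 9b 9b 38

D0: mem[0x03..0x04] <- [0d 78]
D1: mem[0x15..0x18] <- [a4 bf e1 9a]
D2: mem[0x0d..0x11] <- [9b 17 a4 bf e1]
D3: mem[0x16..0x1a] <- [e1 fc 9b 17 a4]
D4: mem[0x11..0x14] <- [0d 78 98 d3]
query mem[0x10]=0xbf, mem[0x0d]=0x9b, mem[0x18]=0x9b, mem[0x08]=0x38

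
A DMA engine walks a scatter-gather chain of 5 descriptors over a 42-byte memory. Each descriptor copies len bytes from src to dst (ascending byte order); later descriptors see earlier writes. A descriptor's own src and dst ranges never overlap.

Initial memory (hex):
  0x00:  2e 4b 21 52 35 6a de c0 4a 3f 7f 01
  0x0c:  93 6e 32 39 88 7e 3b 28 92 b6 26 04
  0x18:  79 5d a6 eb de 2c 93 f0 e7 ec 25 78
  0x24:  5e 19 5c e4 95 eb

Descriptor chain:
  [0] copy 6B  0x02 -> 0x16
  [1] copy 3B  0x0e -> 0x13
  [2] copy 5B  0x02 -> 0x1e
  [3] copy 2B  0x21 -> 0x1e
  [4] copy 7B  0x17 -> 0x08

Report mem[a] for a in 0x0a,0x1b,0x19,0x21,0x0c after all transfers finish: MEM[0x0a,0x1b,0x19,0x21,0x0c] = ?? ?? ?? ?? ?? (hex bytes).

D0: mem[0x16..0x1b] <- [21 52 35 6a de c0]
D1: mem[0x13..0x15] <- [32 39 88]
D2: mem[0x1e..0x22] <- [21 52 35 6a de]
D3: mem[0x1e..0x1f] <- [6a de]
D4: mem[0x08..0x0e] <- [52 35 6a de c0 de 2c]
query mem[0x0a]=0x6a, mem[0x1b]=0xc0, mem[0x19]=0x6a, mem[0x21]=0x6a, mem[0x0c]=0xc0

MEM[0x0a,0x1b,0x19,0x21,0x0c] = 6a c0 6a 6a c0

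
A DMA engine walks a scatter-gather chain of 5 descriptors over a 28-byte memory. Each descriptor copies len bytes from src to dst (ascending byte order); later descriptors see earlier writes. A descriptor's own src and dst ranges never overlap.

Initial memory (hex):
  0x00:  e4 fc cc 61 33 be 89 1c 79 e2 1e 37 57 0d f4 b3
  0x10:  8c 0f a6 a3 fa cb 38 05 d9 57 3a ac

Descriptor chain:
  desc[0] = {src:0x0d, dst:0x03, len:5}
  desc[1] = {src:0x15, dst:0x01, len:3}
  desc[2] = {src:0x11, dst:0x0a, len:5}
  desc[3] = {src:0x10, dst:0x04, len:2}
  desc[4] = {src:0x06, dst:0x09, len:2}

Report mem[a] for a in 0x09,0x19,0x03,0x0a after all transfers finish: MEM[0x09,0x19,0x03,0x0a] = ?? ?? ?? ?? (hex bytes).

MEM[0x09,0x19,0x03,0x0a] = 8c 57 05 0f

D0: mem[0x03..0x07] <- [0d f4 b3 8c 0f]
D1: mem[0x01..0x03] <- [cb 38 05]
D2: mem[0x0a..0x0e] <- [0f a6 a3 fa cb]
D3: mem[0x04..0x05] <- [8c 0f]
D4: mem[0x09..0x0a] <- [8c 0f]
query mem[0x09]=0x8c, mem[0x19]=0x57, mem[0x03]=0x05, mem[0x0a]=0x0f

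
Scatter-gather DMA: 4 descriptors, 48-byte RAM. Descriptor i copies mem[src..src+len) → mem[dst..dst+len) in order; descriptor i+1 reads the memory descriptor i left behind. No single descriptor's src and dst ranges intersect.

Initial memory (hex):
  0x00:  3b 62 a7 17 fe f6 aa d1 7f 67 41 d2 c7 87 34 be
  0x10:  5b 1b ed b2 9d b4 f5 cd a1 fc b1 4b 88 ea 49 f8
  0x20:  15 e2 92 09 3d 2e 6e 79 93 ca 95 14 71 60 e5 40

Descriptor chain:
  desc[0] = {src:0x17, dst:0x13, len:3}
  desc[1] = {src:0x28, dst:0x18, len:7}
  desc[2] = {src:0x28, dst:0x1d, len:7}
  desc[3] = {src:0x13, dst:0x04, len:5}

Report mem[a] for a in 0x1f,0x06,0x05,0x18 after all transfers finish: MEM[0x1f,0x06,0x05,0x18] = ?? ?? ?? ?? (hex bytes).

  after D0: wrote 3B at 0x13 = cda1fc
  after D1: wrote 7B at 0x18 = 93ca95147160e5
  after D2: wrote 7B at 0x1d = 93ca95147160e5
  after D3: wrote 5B at 0x04 = cda1fcf5cd
query mem[0x1f]=0x95, mem[0x06]=0xfc, mem[0x05]=0xa1, mem[0x18]=0x93

MEM[0x1f,0x06,0x05,0x18] = 95 fc a1 93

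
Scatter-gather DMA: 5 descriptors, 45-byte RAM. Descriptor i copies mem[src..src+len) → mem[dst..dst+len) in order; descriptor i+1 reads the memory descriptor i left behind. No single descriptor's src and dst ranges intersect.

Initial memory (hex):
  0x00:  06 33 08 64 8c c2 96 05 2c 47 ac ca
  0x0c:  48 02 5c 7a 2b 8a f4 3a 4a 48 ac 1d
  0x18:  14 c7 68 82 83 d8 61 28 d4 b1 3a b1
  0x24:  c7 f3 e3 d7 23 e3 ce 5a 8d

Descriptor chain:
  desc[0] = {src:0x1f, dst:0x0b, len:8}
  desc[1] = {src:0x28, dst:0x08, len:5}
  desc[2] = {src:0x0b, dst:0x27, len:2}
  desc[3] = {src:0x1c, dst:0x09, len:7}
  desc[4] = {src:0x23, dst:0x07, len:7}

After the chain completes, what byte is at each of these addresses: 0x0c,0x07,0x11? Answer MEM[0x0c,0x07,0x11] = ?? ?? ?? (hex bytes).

#0 dst[0x0b+8] := {0x28,0xd4,0xb1,0x3a,0xb1,0xc7,0xf3,0xe3}
#1 dst[0x08+5] := {0x23,0xe3,0xce,0x5a,0x8d}
#2 dst[0x27+2] := {0x5a,0x8d}
#3 dst[0x09+7] := {0x83,0xd8,0x61,0x28,0xd4,0xb1,0x3a}
#4 dst[0x07+7] := {0xb1,0xc7,0xf3,0xe3,0x5a,0x8d,0xe3}
query mem[0x0c]=0x8d, mem[0x07]=0xb1, mem[0x11]=0xf3

MEM[0x0c,0x07,0x11] = 8d b1 f3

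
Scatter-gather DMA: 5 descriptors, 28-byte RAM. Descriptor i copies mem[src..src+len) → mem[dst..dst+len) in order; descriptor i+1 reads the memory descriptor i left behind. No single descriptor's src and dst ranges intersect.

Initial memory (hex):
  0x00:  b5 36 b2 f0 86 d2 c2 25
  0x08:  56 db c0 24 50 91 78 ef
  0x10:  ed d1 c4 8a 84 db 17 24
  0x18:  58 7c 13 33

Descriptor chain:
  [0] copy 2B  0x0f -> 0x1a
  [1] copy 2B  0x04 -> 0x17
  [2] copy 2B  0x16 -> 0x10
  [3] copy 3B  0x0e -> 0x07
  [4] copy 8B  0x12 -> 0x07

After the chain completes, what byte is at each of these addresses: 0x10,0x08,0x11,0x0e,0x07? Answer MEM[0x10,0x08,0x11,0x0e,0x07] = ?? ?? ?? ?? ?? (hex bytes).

#0 dst[0x1a+2] := {0xef,0xed}
#1 dst[0x17+2] := {0x86,0xd2}
#2 dst[0x10+2] := {0x17,0x86}
#3 dst[0x07+3] := {0x78,0xef,0x17}
#4 dst[0x07+8] := {0xc4,0x8a,0x84,0xdb,0x17,0x86,0xd2,0x7c}
query mem[0x10]=0x17, mem[0x08]=0x8a, mem[0x11]=0x86, mem[0x0e]=0x7c, mem[0x07]=0xc4

MEM[0x10,0x08,0x11,0x0e,0x07] = 17 8a 86 7c c4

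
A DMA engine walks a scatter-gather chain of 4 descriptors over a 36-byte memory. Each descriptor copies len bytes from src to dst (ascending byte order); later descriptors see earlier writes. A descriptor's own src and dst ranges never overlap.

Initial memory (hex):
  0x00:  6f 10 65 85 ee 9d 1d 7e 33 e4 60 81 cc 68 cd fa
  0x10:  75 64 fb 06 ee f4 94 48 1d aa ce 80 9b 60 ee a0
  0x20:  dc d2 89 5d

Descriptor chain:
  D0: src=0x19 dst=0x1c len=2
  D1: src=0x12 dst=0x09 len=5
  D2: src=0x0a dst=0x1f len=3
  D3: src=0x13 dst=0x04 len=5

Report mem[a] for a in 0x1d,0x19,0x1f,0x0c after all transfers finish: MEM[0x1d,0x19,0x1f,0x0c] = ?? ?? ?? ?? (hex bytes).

MEM[0x1d,0x19,0x1f,0x0c] = ce aa 06 f4

D0: mem[0x1c..0x1d] <- [aa ce]
D1: mem[0x09..0x0d] <- [fb 06 ee f4 94]
D2: mem[0x1f..0x21] <- [06 ee f4]
D3: mem[0x04..0x08] <- [06 ee f4 94 48]
query mem[0x1d]=0xce, mem[0x19]=0xaa, mem[0x1f]=0x06, mem[0x0c]=0xf4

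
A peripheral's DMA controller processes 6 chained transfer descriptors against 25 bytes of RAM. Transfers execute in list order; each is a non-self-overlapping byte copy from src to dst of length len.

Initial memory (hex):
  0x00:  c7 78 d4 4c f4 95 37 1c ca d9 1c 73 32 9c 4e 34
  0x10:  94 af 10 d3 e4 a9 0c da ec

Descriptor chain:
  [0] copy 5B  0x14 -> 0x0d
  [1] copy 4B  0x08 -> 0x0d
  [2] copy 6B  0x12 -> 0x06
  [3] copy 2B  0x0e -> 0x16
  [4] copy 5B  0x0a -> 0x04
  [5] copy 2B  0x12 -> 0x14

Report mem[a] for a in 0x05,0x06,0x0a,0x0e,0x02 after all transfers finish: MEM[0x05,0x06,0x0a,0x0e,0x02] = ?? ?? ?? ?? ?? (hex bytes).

MEM[0x05,0x06,0x0a,0x0e,0x02] = da 32 0c d9 d4

[0] 0x14->0x0d len=5 : e4 a9 0c da ec
[1] 0x08->0x0d len=4 : ca d9 1c 73
[2] 0x12->0x06 len=6 : 10 d3 e4 a9 0c da
[3] 0x0e->0x16 len=2 : d9 1c
[4] 0x0a->0x04 len=5 : 0c da 32 ca d9
[5] 0x12->0x14 len=2 : 10 d3
query mem[0x05]=0xda, mem[0x06]=0x32, mem[0x0a]=0x0c, mem[0x0e]=0xd9, mem[0x02]=0xd4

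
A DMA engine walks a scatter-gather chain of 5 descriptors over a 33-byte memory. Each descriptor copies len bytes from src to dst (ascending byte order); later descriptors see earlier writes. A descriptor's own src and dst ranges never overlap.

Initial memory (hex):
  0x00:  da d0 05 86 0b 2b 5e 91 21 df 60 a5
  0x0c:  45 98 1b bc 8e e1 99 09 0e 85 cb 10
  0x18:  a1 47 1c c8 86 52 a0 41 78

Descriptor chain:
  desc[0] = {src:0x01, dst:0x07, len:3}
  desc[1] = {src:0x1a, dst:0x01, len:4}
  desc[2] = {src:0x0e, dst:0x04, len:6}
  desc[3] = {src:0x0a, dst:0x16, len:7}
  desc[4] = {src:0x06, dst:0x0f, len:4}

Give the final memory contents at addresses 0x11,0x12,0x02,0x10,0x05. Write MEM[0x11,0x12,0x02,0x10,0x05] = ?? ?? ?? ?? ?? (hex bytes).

  after D0: wrote 3B at 0x07 = d00586
  after D1: wrote 4B at 0x01 = 1cc88652
  after D2: wrote 6B at 0x04 = 1bbc8ee19909
  after D3: wrote 7B at 0x16 = 60a545981bbc8e
  after D4: wrote 4B at 0x0f = 8ee19909
query mem[0x11]=0x99, mem[0x12]=0x09, mem[0x02]=0xc8, mem[0x10]=0xe1, mem[0x05]=0xbc

MEM[0x11,0x12,0x02,0x10,0x05] = 99 09 c8 e1 bc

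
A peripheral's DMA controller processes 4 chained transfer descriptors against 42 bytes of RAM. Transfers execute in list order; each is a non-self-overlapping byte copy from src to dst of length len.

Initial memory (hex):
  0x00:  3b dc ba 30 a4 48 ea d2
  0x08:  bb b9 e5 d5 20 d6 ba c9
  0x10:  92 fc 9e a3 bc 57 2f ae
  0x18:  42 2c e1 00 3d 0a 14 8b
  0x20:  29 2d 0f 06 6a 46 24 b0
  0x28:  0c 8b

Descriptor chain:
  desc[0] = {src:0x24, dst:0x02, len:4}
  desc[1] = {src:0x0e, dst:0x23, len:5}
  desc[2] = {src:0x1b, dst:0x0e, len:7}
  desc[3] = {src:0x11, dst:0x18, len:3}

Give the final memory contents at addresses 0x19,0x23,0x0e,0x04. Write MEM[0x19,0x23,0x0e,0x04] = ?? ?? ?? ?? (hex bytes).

MEM[0x19,0x23,0x0e,0x04] = 8b ba 00 24

D0: mem[0x02..0x05] <- [6a 46 24 b0]
D1: mem[0x23..0x27] <- [ba c9 92 fc 9e]
D2: mem[0x0e..0x14] <- [00 3d 0a 14 8b 29 2d]
D3: mem[0x18..0x1a] <- [14 8b 29]
query mem[0x19]=0x8b, mem[0x23]=0xba, mem[0x0e]=0x00, mem[0x04]=0x24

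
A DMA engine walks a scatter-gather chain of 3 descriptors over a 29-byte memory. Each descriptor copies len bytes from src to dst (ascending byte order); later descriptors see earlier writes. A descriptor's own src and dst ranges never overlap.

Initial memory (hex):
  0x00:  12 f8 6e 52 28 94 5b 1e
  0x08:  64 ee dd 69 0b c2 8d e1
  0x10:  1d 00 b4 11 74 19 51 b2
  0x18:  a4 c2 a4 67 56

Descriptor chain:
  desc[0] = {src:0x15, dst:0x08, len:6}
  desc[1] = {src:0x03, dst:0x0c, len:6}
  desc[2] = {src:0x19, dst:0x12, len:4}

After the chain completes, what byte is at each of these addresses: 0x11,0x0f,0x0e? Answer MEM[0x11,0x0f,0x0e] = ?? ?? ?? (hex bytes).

MEM[0x11,0x0f,0x0e] = 19 5b 94

  after D0: wrote 6B at 0x08 = 1951b2a4c2a4
  after D1: wrote 6B at 0x0c = 5228945b1e19
  after D2: wrote 4B at 0x12 = c2a46756
query mem[0x11]=0x19, mem[0x0f]=0x5b, mem[0x0e]=0x94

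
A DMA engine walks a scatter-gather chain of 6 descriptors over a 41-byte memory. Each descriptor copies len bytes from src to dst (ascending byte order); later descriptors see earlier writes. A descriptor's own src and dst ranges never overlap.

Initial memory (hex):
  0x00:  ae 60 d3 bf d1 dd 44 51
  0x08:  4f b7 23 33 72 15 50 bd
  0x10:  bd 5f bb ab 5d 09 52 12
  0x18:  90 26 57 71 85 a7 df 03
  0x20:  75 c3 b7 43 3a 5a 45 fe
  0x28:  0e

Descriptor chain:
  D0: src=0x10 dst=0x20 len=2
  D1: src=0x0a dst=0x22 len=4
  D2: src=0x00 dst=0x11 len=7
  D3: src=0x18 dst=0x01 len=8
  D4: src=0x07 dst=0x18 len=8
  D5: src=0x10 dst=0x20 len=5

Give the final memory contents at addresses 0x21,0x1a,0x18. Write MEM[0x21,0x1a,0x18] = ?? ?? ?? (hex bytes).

MEM[0x21,0x1a,0x18] = ae b7 df

[0] 0x10->0x20 len=2 : bd 5f
[1] 0x0a->0x22 len=4 : 23 33 72 15
[2] 0x00->0x11 len=7 : ae 60 d3 bf d1 dd 44
[3] 0x18->0x01 len=8 : 90 26 57 71 85 a7 df 03
[4] 0x07->0x18 len=8 : df 03 b7 23 33 72 15 50
[5] 0x10->0x20 len=5 : bd ae 60 d3 bf
query mem[0x21]=0xae, mem[0x1a]=0xb7, mem[0x18]=0xdf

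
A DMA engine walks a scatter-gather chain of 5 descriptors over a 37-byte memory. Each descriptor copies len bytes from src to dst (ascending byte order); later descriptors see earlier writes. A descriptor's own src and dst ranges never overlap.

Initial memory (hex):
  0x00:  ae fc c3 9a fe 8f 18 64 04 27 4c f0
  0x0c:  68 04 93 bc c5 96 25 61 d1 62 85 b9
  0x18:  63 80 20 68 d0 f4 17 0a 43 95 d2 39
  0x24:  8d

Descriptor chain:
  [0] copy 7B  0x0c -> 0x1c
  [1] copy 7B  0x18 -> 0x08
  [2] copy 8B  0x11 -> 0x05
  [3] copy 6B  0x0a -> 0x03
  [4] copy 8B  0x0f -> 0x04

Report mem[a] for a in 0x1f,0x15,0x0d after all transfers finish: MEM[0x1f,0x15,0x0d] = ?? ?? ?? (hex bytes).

  after D0: wrote 7B at 0x1c = 680493bcc59625
  after D1: wrote 7B at 0x08 = 63802068680493
  after D2: wrote 8B at 0x05 = 962561d16285b963
  after D3: wrote 6B at 0x03 = 85b9630493bc
  after D4: wrote 8B at 0x04 = bcc5962561d16285
query mem[0x1f]=0xbc, mem[0x15]=0x62, mem[0x0d]=0x04

MEM[0x1f,0x15,0x0d] = bc 62 04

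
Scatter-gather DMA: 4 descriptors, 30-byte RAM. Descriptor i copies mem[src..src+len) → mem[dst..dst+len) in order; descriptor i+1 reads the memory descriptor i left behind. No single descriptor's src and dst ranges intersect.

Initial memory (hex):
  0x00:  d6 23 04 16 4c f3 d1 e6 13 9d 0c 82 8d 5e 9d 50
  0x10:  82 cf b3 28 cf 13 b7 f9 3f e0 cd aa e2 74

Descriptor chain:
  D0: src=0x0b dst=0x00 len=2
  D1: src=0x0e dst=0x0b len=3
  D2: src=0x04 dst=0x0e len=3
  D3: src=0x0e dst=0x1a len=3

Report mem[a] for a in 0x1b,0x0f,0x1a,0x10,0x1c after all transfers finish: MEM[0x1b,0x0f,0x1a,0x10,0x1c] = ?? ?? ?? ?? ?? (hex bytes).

MEM[0x1b,0x0f,0x1a,0x10,0x1c] = f3 f3 4c d1 d1

D0: mem[0x00..0x01] <- [82 8d]
D1: mem[0x0b..0x0d] <- [9d 50 82]
D2: mem[0x0e..0x10] <- [4c f3 d1]
D3: mem[0x1a..0x1c] <- [4c f3 d1]
query mem[0x1b]=0xf3, mem[0x0f]=0xf3, mem[0x1a]=0x4c, mem[0x10]=0xd1, mem[0x1c]=0xd1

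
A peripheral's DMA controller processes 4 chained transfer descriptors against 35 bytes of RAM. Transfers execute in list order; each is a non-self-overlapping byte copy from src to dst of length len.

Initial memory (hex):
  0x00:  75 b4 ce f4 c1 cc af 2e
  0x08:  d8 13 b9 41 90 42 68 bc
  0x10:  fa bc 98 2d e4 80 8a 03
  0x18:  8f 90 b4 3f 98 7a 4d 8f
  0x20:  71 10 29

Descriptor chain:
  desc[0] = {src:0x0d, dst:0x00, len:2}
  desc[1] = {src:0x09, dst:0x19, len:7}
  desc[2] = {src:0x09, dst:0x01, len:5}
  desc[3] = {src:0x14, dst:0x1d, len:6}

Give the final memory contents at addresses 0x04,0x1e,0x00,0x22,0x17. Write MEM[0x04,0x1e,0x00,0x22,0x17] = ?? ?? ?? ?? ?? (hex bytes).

[0] 0x0d->0x00 len=2 : 42 68
[1] 0x09->0x19 len=7 : 13 b9 41 90 42 68 bc
[2] 0x09->0x01 len=5 : 13 b9 41 90 42
[3] 0x14->0x1d len=6 : e4 80 8a 03 8f 13
query mem[0x04]=0x90, mem[0x1e]=0x80, mem[0x00]=0x42, mem[0x22]=0x13, mem[0x17]=0x03

MEM[0x04,0x1e,0x00,0x22,0x17] = 90 80 42 13 03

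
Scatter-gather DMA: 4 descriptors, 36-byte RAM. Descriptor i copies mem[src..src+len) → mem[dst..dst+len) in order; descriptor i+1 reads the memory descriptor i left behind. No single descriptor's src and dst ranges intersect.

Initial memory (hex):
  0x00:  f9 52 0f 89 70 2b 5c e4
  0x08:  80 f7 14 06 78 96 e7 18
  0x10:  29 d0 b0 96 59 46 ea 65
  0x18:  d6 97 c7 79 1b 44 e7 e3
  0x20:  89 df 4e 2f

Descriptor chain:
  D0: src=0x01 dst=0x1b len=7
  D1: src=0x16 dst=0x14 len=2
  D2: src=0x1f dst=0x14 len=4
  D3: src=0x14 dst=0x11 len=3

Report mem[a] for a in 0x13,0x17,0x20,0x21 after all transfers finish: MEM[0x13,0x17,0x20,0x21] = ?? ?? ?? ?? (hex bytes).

[0] 0x01->0x1b len=7 : 52 0f 89 70 2b 5c e4
[1] 0x16->0x14 len=2 : ea 65
[2] 0x1f->0x14 len=4 : 2b 5c e4 4e
[3] 0x14->0x11 len=3 : 2b 5c e4
query mem[0x13]=0xe4, mem[0x17]=0x4e, mem[0x20]=0x5c, mem[0x21]=0xe4

MEM[0x13,0x17,0x20,0x21] = e4 4e 5c e4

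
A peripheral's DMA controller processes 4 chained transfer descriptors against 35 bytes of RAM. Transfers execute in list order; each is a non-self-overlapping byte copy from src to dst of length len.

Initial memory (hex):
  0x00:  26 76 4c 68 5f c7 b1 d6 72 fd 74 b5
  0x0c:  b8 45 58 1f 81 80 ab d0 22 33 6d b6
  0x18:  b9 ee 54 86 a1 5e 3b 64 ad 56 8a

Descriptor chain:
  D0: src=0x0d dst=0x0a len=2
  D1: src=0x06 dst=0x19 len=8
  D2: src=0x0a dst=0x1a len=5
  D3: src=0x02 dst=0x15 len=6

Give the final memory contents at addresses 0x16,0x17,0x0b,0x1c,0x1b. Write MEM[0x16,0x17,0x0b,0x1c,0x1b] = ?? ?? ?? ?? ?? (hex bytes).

[0] 0x0d->0x0a len=2 : 45 58
[1] 0x06->0x19 len=8 : b1 d6 72 fd 45 58 b8 45
[2] 0x0a->0x1a len=5 : 45 58 b8 45 58
[3] 0x02->0x15 len=6 : 4c 68 5f c7 b1 d6
query mem[0x16]=0x68, mem[0x17]=0x5f, mem[0x0b]=0x58, mem[0x1c]=0xb8, mem[0x1b]=0x58

MEM[0x16,0x17,0x0b,0x1c,0x1b] = 68 5f 58 b8 58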